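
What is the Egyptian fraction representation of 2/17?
1/9 + 1/153

Greedy algorithm:
2/17: ceiling(17/2) = 9, use 1/9
1/153: ceiling(153/1) = 153, use 1/153
Result: 2/17 = 1/9 + 1/153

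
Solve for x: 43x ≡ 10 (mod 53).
x ≡ 52 (mod 53)

gcd(43, 53) = 1, which divides 10, so solutions exist.
Find 43^(-1) mod 53 by the extended Euclidean algorithm:
53 = 1 × 43 + 10  ⟹  10 = (1)·53 + (-1)·43
43 = 4 × 10 + 3  ⟹  3 = (-4)·53 + (5)·43
10 = 3 × 3 + 1  ⟹  1 = (13)·53 + (-16)·43
So (-16)·43 ≡ 1 (mod 53), i.e. 43^(-1) ≡ -16 ≡ 37 (mod 53).
x ≡ 37 × 10 = 370 ≡ 52 (mod 53).
Check: 43 × 52 = 2236 ≡ 10 (mod 53).
Unique solution: x ≡ 52 (mod 53)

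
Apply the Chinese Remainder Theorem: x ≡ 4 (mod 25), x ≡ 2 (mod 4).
54

Using Chinese Remainder Theorem:
M = 25 × 4 = 100
M1 = 4, M2 = 25
y1 = 4^(-1) mod 25 = 19
y2 = 25^(-1) mod 4 = 1
x = (4×4×19 + 2×25×1) mod 100 = 54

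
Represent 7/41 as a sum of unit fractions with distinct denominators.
1/6 + 1/246

Greedy algorithm:
7/41: ceiling(41/7) = 6, use 1/6
1/246: ceiling(246/1) = 246, use 1/246
Result: 7/41 = 1/6 + 1/246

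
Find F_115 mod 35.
30

Matrix identity: Q^n = [[F_(n+1), F_n], [F_n, F_(n-1)]] with Q = [[1,1],[1,0]].
n = 115 = 1110011₂. Square-and-multiply, entries mod 35:
Q^1 = [[1,1],[1,0]]
Q^3 = (Q^1)²·Q = [[3,2],[2,1]]
Q^7 = (Q^3)²·Q = [[21,13],[13,8]]
Q^14 = (Q^7)² = [[15,27],[27,23]]
Q^28 = (Q^14)² = [[9,11],[11,33]]
Q^57 = (Q^28)²·Q = [[34,27],[27,7]]
Q^115 = (Q^57)²·Q = [[17,30],[30,22]]
F_115 mod 35 = Q^115[0][1] = 30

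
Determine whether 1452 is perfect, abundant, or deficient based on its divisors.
abundant

Proper divisors of 1452: sum = 1 + 2 + 3 + 4 + 6 + 11 + 12 + 22 + ... + 242 + 363 + 484 + 726 (17 divisors) = 2272
Since 2272 > 1452, 1452 is abundant.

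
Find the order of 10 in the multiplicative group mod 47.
46

47 is prime, so ord(10) divides φ(47) = 46.
Divisors of 46: 1, 2, 23, 46.
Repeated squaring: 10^1 ≡ 10, 10^2 ≡ 6, 10^4 ≡ 36, 10^8 ≡ 27, 10^16 ≡ 24, 10^32 ≡ 12 (mod 47).
Test 10^d mod 47 for each divisor d in increasing order:
10^1 ≡ 10
10^2 ≡ 6
10^23 = 10^16·10^4·10^2·10^1 ≡ 46
10^46 = 10^32·10^8·10^4·10^2 ≡ 1  ← first divisor giving 1
The order is 46.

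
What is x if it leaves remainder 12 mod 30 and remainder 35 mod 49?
672

Using Chinese Remainder Theorem:
M = 30 × 49 = 1470
M1 = 49, M2 = 30
y1 = 49^(-1) mod 30 = 19
y2 = 30^(-1) mod 49 = 18
x = (12×49×19 + 35×30×18) mod 1470 = 672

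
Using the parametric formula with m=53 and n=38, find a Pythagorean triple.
(1365, 4028, 4253)

Euclid's formula: a = m² - n², b = 2mn, c = m² + n²
m = 53, n = 38
a = 53² - 38² = 2809 - 1444 = 1365
b = 2 × 53 × 38 = 4028
c = 53² + 38² = 2809 + 1444 = 4253
Verification: 1365² + 4028² = 1863225 + 16224784 = 18088009 = 4253² ✓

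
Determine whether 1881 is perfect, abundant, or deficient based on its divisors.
deficient

Proper divisors of 1881: sum = 1 + 3 + 9 + 11 + 19 + 33 + 57 + 99 + 171 + 209 + 627 = 1239
Since 1239 < 1881, 1881 is deficient.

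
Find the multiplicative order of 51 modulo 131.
26

131 is prime, so ord(51) divides φ(131) = 130.
Divisors of 130: 1, 2, 5, 10, 13, 26, 65, 130.
Repeated squaring: 51^1 ≡ 51, 51^2 ≡ 112, 51^4 ≡ 99, 51^8 ≡ 107, 51^16 ≡ 52, 51^32 ≡ 84, 51^64 ≡ 113, 51^128 ≡ 62 (mod 131).
Test 51^d mod 131 for each divisor d in increasing order:
51^1 ≡ 51
51^2 ≡ 112
51^5 = 51^4·51^1 ≡ 71
51^10 = 51^8·51^2 ≡ 63
51^13 = 51^8·51^4·51^1 ≡ 130
51^26 = 51^16·51^8·51^2 ≡ 1  ← first divisor giving 1
The order is 26.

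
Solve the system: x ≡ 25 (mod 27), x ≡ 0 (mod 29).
754

Using Chinese Remainder Theorem:
M = 27 × 29 = 783
M1 = 29, M2 = 27
y1 = 29^(-1) mod 27 = 14
y2 = 27^(-1) mod 29 = 14
x = (25×29×14 + 0×27×14) mod 783 = 754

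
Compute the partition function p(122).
2291320912

p(n) counts ways to write n as a sum of positive integers (order ignored).
Euler's pentagonal recurrence: p(k) = p(k-1) + p(k-2) - p(k-5) - p(k-7) + p(k-12) + p(k-15) - ... (offsets j(3j∓1)/2, signs ++--, p(0)=1, p(<0)=0).
DP table for k = 0..121: p(0)=1, p(1)=1, p(2)=2, p(3)=3, p(4)=5, p(5)=7, p(6)=11, p(7)=15, p(8)=22, p(9)=30, p(10)=42, p(11)=56, p(12)=77, p(13)=101, p(14)=135, p(15)=176, p(16)=231, p(17)=297, p(18)=385, p(19)=490, p(20)=627, p(21)=792, p(22)=1002, p(23)=1255, p(24)=1575, p(25)=1958, p(26)=2436, p(27)=3010, p(28)=3718, p(29)=4565, p(30)=5604, p(31)=6842, p(32)=8349, p(33)=10143, p(34)=12310, p(35)=14883, p(36)=17977, p(37)=21637, p(38)=26015, p(39)=31185, p(40)=37338, p(41)=44583, p(42)=53174, p(43)=63261, p(44)=75175, p(45)=89134, p(46)=105558, p(47)=124754, p(48)=147273, p(49)=173525, p(50)=204226, p(51)=239943, p(52)=281589, p(53)=329931, p(54)=386155, p(55)=451276, p(56)=526823, p(57)=614154, p(58)=715220, p(59)=831820, p(60)=966467, p(61)=1121505, p(62)=1300156, p(63)=1505499, p(64)=1741630, p(65)=2012558, p(66)=2323520, p(67)=2679689, p(68)=3087735, p(69)=3554345, p(70)=4087968, p(71)=4697205, p(72)=5392783, p(73)=6185689, p(74)=7089500, p(75)=8118264, p(76)=9289091, p(77)=10619863, p(78)=12132164, p(79)=13848650, p(80)=15796476, p(81)=18004327, p(82)=20506255, p(83)=23338469, p(84)=26543660, p(85)=30167357, p(86)=34262962, p(87)=38887673, p(88)=44108109, p(89)=49995925, p(90)=56634173, p(91)=64112359, p(92)=72533807, p(93)=82010177, p(94)=92669720, p(95)=104651419, p(96)=118114304, p(97)=133230930, p(98)=150198136, p(99)=169229875, p(100)=190569292, p(101)=214481126, p(102)=241265379, p(103)=271248950, p(104)=304801365, p(105)=342325709, p(106)=384276336, p(107)=431149389, p(108)=483502844, p(109)=541946240, p(110)=607163746, p(111)=679903203, p(112)=761002156, p(113)=851376628, p(114)=952050665, p(115)=1064144451, p(116)=1188908248, p(117)=1327710076, p(118)=1482074143, p(119)=1653668665, p(120)=1844349560, p(121)=2056148051.
Final step: p(122) = p(121) + p(120) - p(117) - p(115) + p(110) + p(107) - p(100) - p(96) + p(87) + p(82) - p(71) - p(65) + p(52) + p(45) - p(30) - p(22) + p(5)
= 2056148051 + 1844349560 - 1327710076 - 1064144451 + 607163746 + 431149389 - 190569292 - 118114304 + 38887673 + 20506255 - 4697205 - 2012558 + 281589 + 89134 - 5604 - 1002 + 7
= 2291320912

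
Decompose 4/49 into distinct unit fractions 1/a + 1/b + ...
1/13 + 1/213 + 1/67841 + 1/9204734721

Greedy algorithm:
4/49: ceiling(49/4) = 13, use 1/13
3/637: ceiling(637/3) = 213, use 1/213
2/135681: ceiling(135681/2) = 67841, use 1/67841
1/9204734721: ceiling(9204734721/1) = 9204734721, use 1/9204734721
Result: 4/49 = 1/13 + 1/213 + 1/67841 + 1/9204734721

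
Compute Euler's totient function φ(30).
8

30 = 2 × 3 × 5
φ(n) = n × ∏(1 - 1/p) for each prime p dividing n
φ(30) = 30 × (1 - 1/2) × (1 - 1/3) × (1 - 1/5) = 8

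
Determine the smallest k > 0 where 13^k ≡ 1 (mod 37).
36

37 is prime, so ord(13) divides φ(37) = 36.
Divisors of 36: 1, 2, 3, 4, 6, 9, 12, 18, 36.
Repeated squaring: 13^1 ≡ 13, 13^2 ≡ 21, 13^4 ≡ 34, 13^8 ≡ 9, 13^16 ≡ 7, 13^32 ≡ 12 (mod 37).
Test 13^d mod 37 for each divisor d in increasing order:
13^1 ≡ 13
13^2 ≡ 21
13^3 = 13^2·13^1 ≡ 14
13^4 ≡ 34
13^6 = 13^4·13^2 ≡ 11
13^9 = 13^8·13^1 ≡ 6
13^12 = 13^8·13^4 ≡ 10
13^18 = 13^16·13^2 ≡ 36
13^36 = 13^32·13^4 ≡ 1  ← first divisor giving 1
The order is 36.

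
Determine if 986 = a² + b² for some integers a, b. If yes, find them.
5² + 31² (a=5, b=31)

Factorization: 986 = 2 × 17 × 29
By Fermat: n is sum of two squares iff every prime p ≡ 3 (mod 4) appears to even power.
All primes ≡ 3 (mod 4) appear to even power.
Search a = 0, 1, 2, … for 986 - a² a perfect square: first hit at a = 5: 986 - 25 = 961 = 31².
986 = 5² + 31² = 25 + 961 ✓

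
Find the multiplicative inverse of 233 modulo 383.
120

gcd(233, 383) = 1, so the inverse exists.
Extended Euclidean algorithm on (383, 233):
383 = 1 × 233 + 150  ⟹  150 = (1)·383 + (-1)·233
233 = 1 × 150 + 83  ⟹  83 = (-1)·383 + (2)·233
150 = 1 × 83 + 67  ⟹  67 = (2)·383 + (-3)·233
83 = 1 × 67 + 16  ⟹  16 = (-3)·383 + (5)·233
67 = 4 × 16 + 3  ⟹  3 = (14)·383 + (-23)·233
16 = 5 × 3 + 1  ⟹  1 = (-73)·383 + (120)·233
So (120)·233 ≡ 1 (mod 383), i.e. 233^(-1) ≡ 120 (mod 383).
Check: 233 × 120 = 27960 ≡ 1 (mod 383)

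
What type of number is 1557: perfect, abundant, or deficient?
deficient

Proper divisors of 1557: sum = 1 + 3 + 9 + 173 + 519 = 705
Since 705 < 1557, 1557 is deficient.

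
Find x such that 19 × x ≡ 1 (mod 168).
115

gcd(19, 168) = 1, so the inverse exists.
Extended Euclidean algorithm on (168, 19):
168 = 8 × 19 + 16  ⟹  16 = (1)·168 + (-8)·19
19 = 1 × 16 + 3  ⟹  3 = (-1)·168 + (9)·19
16 = 5 × 3 + 1  ⟹  1 = (6)·168 + (-53)·19
So (-53)·19 ≡ 1 (mod 168), i.e. 19^(-1) ≡ -53 ≡ 115 (mod 168).
Check: 19 × 115 = 2185 ≡ 1 (mod 168)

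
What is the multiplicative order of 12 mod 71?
35

71 is prime, so ord(12) divides φ(71) = 70.
Divisors of 70: 1, 2, 5, 7, 10, 14, 35, 70.
Repeated squaring: 12^1 ≡ 12, 12^2 ≡ 2, 12^4 ≡ 4, 12^8 ≡ 16, 12^16 ≡ 43, 12^32 ≡ 3, 12^64 ≡ 9 (mod 71).
Test 12^d mod 71 for each divisor d in increasing order:
12^1 ≡ 12
12^2 ≡ 2
12^5 = 12^4·12^1 ≡ 48
12^7 = 12^4·12^2·12^1 ≡ 25
12^10 = 12^8·12^2 ≡ 32
12^14 = 12^8·12^4·12^2 ≡ 57
12^35 = 12^32·12^2·12^1 ≡ 1  ← first divisor giving 1
The order is 35.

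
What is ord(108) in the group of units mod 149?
148

149 is prime, so ord(108) divides φ(149) = 148.
Divisors of 148: 1, 2, 4, 37, 74, 148.
Repeated squaring: 108^1 ≡ 108, 108^2 ≡ 42, 108^4 ≡ 125, 108^8 ≡ 129, 108^16 ≡ 102, 108^32 ≡ 123, 108^64 ≡ 80, 108^128 ≡ 142 (mod 149).
Test 108^d mod 149 for each divisor d in increasing order:
108^1 ≡ 108
108^2 ≡ 42
108^4 ≡ 125
108^37 = 108^32·108^4·108^1 ≡ 44
108^74 = 108^64·108^8·108^2 ≡ 148
108^148 = 108^128·108^16·108^4 ≡ 1  ← first divisor giving 1
The order is 148.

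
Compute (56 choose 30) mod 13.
6

Using Lucas' theorem:
Write n=56 and k=30 in base 13:
n in base 13: [4, 4]
k in base 13: [2, 4]
C(56,30) mod 13 = ∏ C(n_i, k_i) mod 13
Digit binomials (mod 13): C(4,2) = 6; C(4,4) = 1
Product: 6 × 1 = 6 ≡ 6 (mod 13)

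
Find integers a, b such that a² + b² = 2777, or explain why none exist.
29² + 44² (a=29, b=44)

Factorization: 2777 = 2777
By Fermat: n is sum of two squares iff every prime p ≡ 3 (mod 4) appears to even power.
All primes ≡ 3 (mod 4) appear to even power.
Search a = 0, 1, 2, … for 2777 - a² a perfect square: first hit at a = 29: 2777 - 841 = 1936 = 44².
2777 = 29² + 44² = 841 + 1936 ✓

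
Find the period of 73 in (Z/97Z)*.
24

97 is prime, so ord(73) divides φ(97) = 96.
Divisors of 96: 1, 2, 3, 4, 6, 8, 12, 16, 24, 32, 48, 96.
Repeated squaring: 73^1 ≡ 73, 73^2 ≡ 91, 73^4 ≡ 36, 73^8 ≡ 35, 73^16 ≡ 61, 73^32 ≡ 35, 73^64 ≡ 61 (mod 97).
Test 73^d mod 97 for each divisor d in increasing order:
73^1 ≡ 73
73^2 ≡ 91
73^3 = 73^2·73^1 ≡ 47
73^4 ≡ 36
73^6 = 73^4·73^2 ≡ 75
73^8 ≡ 35
73^12 = 73^8·73^4 ≡ 96
73^16 ≡ 61
73^24 = 73^16·73^8 ≡ 1  ← first divisor giving 1
The order is 24.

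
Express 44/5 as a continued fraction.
[8; 1, 4]

Euclidean algorithm steps:
44 = 8 × 5 + 4
5 = 1 × 4 + 1
4 = 4 × 1 + 0
Continued fraction: [8; 1, 4]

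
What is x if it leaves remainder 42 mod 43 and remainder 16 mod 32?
816

Using Chinese Remainder Theorem:
M = 43 × 32 = 1376
M1 = 32, M2 = 43
y1 = 32^(-1) mod 43 = 39
y2 = 43^(-1) mod 32 = 3
x = (42×32×39 + 16×43×3) mod 1376 = 816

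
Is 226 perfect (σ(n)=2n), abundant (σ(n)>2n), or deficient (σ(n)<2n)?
deficient

Proper divisors of 226: sum = 1 + 2 + 113 = 116
Since 116 < 226, 226 is deficient.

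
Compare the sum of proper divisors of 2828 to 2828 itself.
abundant

Proper divisors of 2828: sum = 1 + 2 + 4 + 7 + 14 + 28 + 101 + 202 + 404 + 707 + 1414 = 2884
Since 2884 > 2828, 2828 is abundant.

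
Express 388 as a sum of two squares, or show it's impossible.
8² + 18² (a=8, b=18)

Factorization: 388 = 2^2 × 97
By Fermat: n is sum of two squares iff every prime p ≡ 3 (mod 4) appears to even power.
All primes ≡ 3 (mod 4) appear to even power.
Search a = 0, 1, 2, … for 388 - a² a perfect square: first hit at a = 8: 388 - 64 = 324 = 18².
388 = 8² + 18² = 64 + 324 ✓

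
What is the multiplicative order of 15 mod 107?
106

107 is prime, so ord(15) divides φ(107) = 106.
Divisors of 106: 1, 2, 53, 106.
Repeated squaring: 15^1 ≡ 15, 15^2 ≡ 11, 15^4 ≡ 14, 15^8 ≡ 89, 15^16 ≡ 3, 15^32 ≡ 9, 15^64 ≡ 81 (mod 107).
Test 15^d mod 107 for each divisor d in increasing order:
15^1 ≡ 15
15^2 ≡ 11
15^53 = 15^32·15^16·15^4·15^1 ≡ 106
15^106 = 15^64·15^32·15^8·15^2 ≡ 1  ← first divisor giving 1
The order is 106.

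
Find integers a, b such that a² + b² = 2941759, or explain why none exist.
Not possible

Factorization: 2941759 = 37 × 43^3
By Fermat: n is sum of two squares iff every prime p ≡ 3 (mod 4) appears to even power.
Prime(s) ≡ 3 (mod 4) with odd exponent: [(43, 3)]
Therefore 2941759 cannot be expressed as a² + b².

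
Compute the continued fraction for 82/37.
[2; 4, 1, 1, 1, 2]

Euclidean algorithm steps:
82 = 2 × 37 + 8
37 = 4 × 8 + 5
8 = 1 × 5 + 3
5 = 1 × 3 + 2
3 = 1 × 2 + 1
2 = 2 × 1 + 0
Continued fraction: [2; 4, 1, 1, 1, 2]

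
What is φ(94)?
46

94 = 2 × 47
φ(n) = n × ∏(1 - 1/p) for each prime p dividing n
φ(94) = 94 × (1 - 1/2) × (1 - 1/47) = 46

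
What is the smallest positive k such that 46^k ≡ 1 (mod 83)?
82

83 is prime, so ord(46) divides φ(83) = 82.
Divisors of 82: 1, 2, 41, 82.
Repeated squaring: 46^1 ≡ 46, 46^2 ≡ 41, 46^4 ≡ 21, 46^8 ≡ 26, 46^16 ≡ 12, 46^32 ≡ 61, 46^64 ≡ 69 (mod 83).
Test 46^d mod 83 for each divisor d in increasing order:
46^1 ≡ 46
46^2 ≡ 41
46^41 = 46^32·46^8·46^1 ≡ 82
46^82 = 46^64·46^16·46^2 ≡ 1  ← first divisor giving 1
The order is 82.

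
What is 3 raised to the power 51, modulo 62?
15

Repeated squaring. Binary of 51 = 110011.
3^1 ≡ 3 (mod 62); 3^2 ≡ 9 (mod 62); 3^4 ≡ 19 (mod 62); 3^8 ≡ 51 (mod 62); 3^16 ≡ 59 (mod 62); 3^32 ≡ 9 (mod 62)
3^51 = 3^1 × 3^2 × 3^16 × 3^32 ≡ 15 (mod 62)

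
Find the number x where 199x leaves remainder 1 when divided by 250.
49

gcd(199, 250) = 1, so the inverse exists.
Extended Euclidean algorithm on (250, 199):
250 = 1 × 199 + 51  ⟹  51 = (1)·250 + (-1)·199
199 = 3 × 51 + 46  ⟹  46 = (-3)·250 + (4)·199
51 = 1 × 46 + 5  ⟹  5 = (4)·250 + (-5)·199
46 = 9 × 5 + 1  ⟹  1 = (-39)·250 + (49)·199
So (49)·199 ≡ 1 (mod 250), i.e. 199^(-1) ≡ 49 (mod 250).
Check: 199 × 49 = 9751 ≡ 1 (mod 250)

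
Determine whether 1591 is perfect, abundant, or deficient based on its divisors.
deficient

Proper divisors of 1591: sum = 1 + 37 + 43 = 81
Since 81 < 1591, 1591 is deficient.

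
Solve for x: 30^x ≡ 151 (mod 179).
156

Baby-step giant-step with step n = ⌈√179⌉ = 14.
Baby steps 30^j mod 179 (j:value) for j=0..13: 0:1, 1:30, 2:5, 3:150, 4:25, 5:34, 6:125, 7:170, 8:88, 9:134, 10:82, 11:133, 12:52, 13:128.
Giant-step multiplier: 30^(-14) ≡ 30^(178-14) = 30^164 ≡ 42 (mod 179).
Giant steps γ_i = 151·42^i mod 179: γ_0=151, γ_1=77, γ_2=12, γ_3=146, γ_4=46, γ_5=142, γ_6=57, γ_7=67, γ_8=129, γ_9=48, γ_10=47, γ_11=5 (in table at j=2).
x = i·n + j = 11·14 + 2 = 156.
Check: 30^156 ≡ 151 (mod 179).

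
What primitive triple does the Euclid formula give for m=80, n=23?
(5871, 3680, 6929)

Euclid's formula: a = m² - n², b = 2mn, c = m² + n²
m = 80, n = 23
a = 80² - 23² = 6400 - 529 = 5871
b = 2 × 80 × 23 = 3680
c = 80² + 23² = 6400 + 529 = 6929
Verification: 5871² + 3680² = 34468641 + 13542400 = 48011041 = 6929² ✓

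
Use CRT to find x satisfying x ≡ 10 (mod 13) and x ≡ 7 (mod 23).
283

Using Chinese Remainder Theorem:
M = 13 × 23 = 299
M1 = 23, M2 = 13
y1 = 23^(-1) mod 13 = 4
y2 = 13^(-1) mod 23 = 16
x = (10×23×4 + 7×13×16) mod 299 = 283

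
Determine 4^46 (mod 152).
80

Repeated squaring. Binary of 46 = 101110.
4^1 ≡ 4 (mod 152); 4^2 ≡ 16 (mod 152); 4^4 ≡ 104 (mod 152); 4^8 ≡ 24 (mod 152); 4^16 ≡ 120 (mod 152); 4^32 ≡ 112 (mod 152)
4^46 = 4^2 × 4^4 × 4^8 × 4^32 ≡ 80 (mod 152)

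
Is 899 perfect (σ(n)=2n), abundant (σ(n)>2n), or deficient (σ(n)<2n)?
deficient

Proper divisors of 899: sum = 1 + 29 + 31 = 61
Since 61 < 899, 899 is deficient.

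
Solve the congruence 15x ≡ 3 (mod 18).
x ≡ 5 (mod 6)

gcd(15, 18) = 3, which divides 3, so solutions exist.
Divide through by 3: 5x ≡ 1 (mod 6).
Find 5^(-1) mod 6 by the extended Euclidean algorithm:
6 = 1 × 5 + 1  ⟹  1 = (1)·6 + (-1)·5
So (-1)·5 ≡ 1 (mod 6), i.e. 5^(-1) ≡ -1 ≡ 5 (mod 6).
x ≡ 5 × 1 = 5 ≡ 5 (mod 6).
Check: 15 × 5 = 75 ≡ 3 (mod 18).
x ≡ 5 (mod 6), giving 3 solutions mod 18.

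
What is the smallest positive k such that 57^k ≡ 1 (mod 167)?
83

167 is prime, so ord(57) divides φ(167) = 166.
Divisors of 166: 1, 2, 83, 166.
Repeated squaring: 57^1 ≡ 57, 57^2 ≡ 76, 57^4 ≡ 98, 57^8 ≡ 85, 57^16 ≡ 44, 57^32 ≡ 99, 57^64 ≡ 115, 57^128 ≡ 32 (mod 167).
Test 57^d mod 167 for each divisor d in increasing order:
57^1 ≡ 57
57^2 ≡ 76
57^83 = 57^64·57^16·57^2·57^1 ≡ 1  ← first divisor giving 1
The order is 83.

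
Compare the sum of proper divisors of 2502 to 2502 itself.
abundant

Proper divisors of 2502: sum = 1 + 2 + 3 + 6 + 9 + 18 + 139 + 278 + 417 + 834 + 1251 = 2958
Since 2958 > 2502, 2502 is abundant.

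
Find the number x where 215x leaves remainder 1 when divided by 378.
269

gcd(215, 378) = 1, so the inverse exists.
Extended Euclidean algorithm on (378, 215):
378 = 1 × 215 + 163  ⟹  163 = (1)·378 + (-1)·215
215 = 1 × 163 + 52  ⟹  52 = (-1)·378 + (2)·215
163 = 3 × 52 + 7  ⟹  7 = (4)·378 + (-7)·215
52 = 7 × 7 + 3  ⟹  3 = (-29)·378 + (51)·215
7 = 2 × 3 + 1  ⟹  1 = (62)·378 + (-109)·215
So (-109)·215 ≡ 1 (mod 378), i.e. 215^(-1) ≡ -109 ≡ 269 (mod 378).
Check: 215 × 269 = 57835 ≡ 1 (mod 378)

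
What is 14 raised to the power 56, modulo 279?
133

Repeated squaring. Binary of 56 = 111000.
14^1 ≡ 14 (mod 279); 14^2 ≡ 196 (mod 279); 14^4 ≡ 193 (mod 279); 14^8 ≡ 142 (mod 279); 14^16 ≡ 76 (mod 279); 14^32 ≡ 196 (mod 279)
14^56 = 14^8 × 14^16 × 14^32 ≡ 133 (mod 279)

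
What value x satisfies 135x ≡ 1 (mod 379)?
73

gcd(135, 379) = 1, so the inverse exists.
Extended Euclidean algorithm on (379, 135):
379 = 2 × 135 + 109  ⟹  109 = (1)·379 + (-2)·135
135 = 1 × 109 + 26  ⟹  26 = (-1)·379 + (3)·135
109 = 4 × 26 + 5  ⟹  5 = (5)·379 + (-14)·135
26 = 5 × 5 + 1  ⟹  1 = (-26)·379 + (73)·135
So (73)·135 ≡ 1 (mod 379), i.e. 135^(-1) ≡ 73 (mod 379).
Check: 135 × 73 = 9855 ≡ 1 (mod 379)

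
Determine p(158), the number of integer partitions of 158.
88751778802

p(n) counts ways to write n as a sum of positive integers (order ignored).
Euler's pentagonal recurrence: p(k) = p(k-1) + p(k-2) - p(k-5) - p(k-7) + p(k-12) + p(k-15) - ... (offsets j(3j∓1)/2, signs ++--, p(0)=1, p(<0)=0).
DP table for k = 0..157: p(0)=1, p(1)=1, p(2)=2, p(3)=3, p(4)=5, p(5)=7, p(6)=11, p(7)=15, p(8)=22, p(9)=30, p(10)=42, p(11)=56, p(12)=77, p(13)=101, p(14)=135, p(15)=176, p(16)=231, p(17)=297, p(18)=385, p(19)=490, p(20)=627, p(21)=792, p(22)=1002, p(23)=1255, p(24)=1575, p(25)=1958, p(26)=2436, p(27)=3010, p(28)=3718, p(29)=4565, p(30)=5604, p(31)=6842, p(32)=8349, p(33)=10143, p(34)=12310, p(35)=14883, p(36)=17977, p(37)=21637, p(38)=26015, p(39)=31185, p(40)=37338, p(41)=44583, p(42)=53174, p(43)=63261, p(44)=75175, p(45)=89134, p(46)=105558, p(47)=124754, p(48)=147273, p(49)=173525, p(50)=204226, p(51)=239943, p(52)=281589, p(53)=329931, p(54)=386155, p(55)=451276, p(56)=526823, p(57)=614154, p(58)=715220, p(59)=831820, p(60)=966467, p(61)=1121505, p(62)=1300156, p(63)=1505499, p(64)=1741630, p(65)=2012558, p(66)=2323520, p(67)=2679689, p(68)=3087735, p(69)=3554345, p(70)=4087968, p(71)=4697205, p(72)=5392783, p(73)=6185689, p(74)=7089500, p(75)=8118264, p(76)=9289091, p(77)=10619863, p(78)=12132164, p(79)=13848650, p(80)=15796476, p(81)=18004327, p(82)=20506255, p(83)=23338469, p(84)=26543660, p(85)=30167357, p(86)=34262962, p(87)=38887673, p(88)=44108109, p(89)=49995925, p(90)=56634173, p(91)=64112359, p(92)=72533807, p(93)=82010177, p(94)=92669720, p(95)=104651419, p(96)=118114304, p(97)=133230930, p(98)=150198136, p(99)=169229875, p(100)=190569292, p(101)=214481126, p(102)=241265379, p(103)=271248950, p(104)=304801365, p(105)=342325709, p(106)=384276336, p(107)=431149389, p(108)=483502844, p(109)=541946240, p(110)=607163746, p(111)=679903203, p(112)=761002156, p(113)=851376628, p(114)=952050665, p(115)=1064144451, p(116)=1188908248, p(117)=1327710076, p(118)=1482074143, p(119)=1653668665, p(120)=1844349560, p(121)=2056148051, p(122)=2291320912, p(123)=2552338241, p(124)=2841940500, p(125)=3163127352, p(126)=3519222692, p(127)=3913864295, p(128)=4351078600, p(129)=4835271870, p(130)=5371315400, p(131)=5964539504, p(132)=6620830889, p(133)=7346629512, p(134)=8149040695, p(135)=9035836076, p(136)=10015581680, p(137)=11097645016, p(138)=12292341831, p(139)=13610949895, p(140)=15065878135, p(141)=16670689208, p(142)=18440293320, p(143)=20390982757, p(144)=22540654445, p(145)=24908858009, p(146)=27517052599, p(147)=30388671978, p(148)=33549419497, p(149)=37027355200, p(150)=40853235313, p(151)=45060624582, p(152)=49686288421, p(153)=54770336324, p(154)=60356673280, p(155)=66493182097, p(156)=73232243759, p(157)=80630964769.
Final step: p(158) = p(157) + p(156) - p(153) - p(151) + p(146) + p(143) - p(136) - p(132) + p(123) + p(118) - p(107) - p(101) + p(88) + p(81) - p(66) - p(58) + p(41) + p(32) - p(13) - p(3)
= 80630964769 + 73232243759 - 54770336324 - 45060624582 + 27517052599 + 20390982757 - 10015581680 - 6620830889 + 2552338241 + 1482074143 - 431149389 - 214481126 + 44108109 + 18004327 - 2323520 - 715220 + 44583 + 8349 - 101 - 3
= 88751778802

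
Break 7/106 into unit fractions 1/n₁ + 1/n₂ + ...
1/16 + 1/283 + 1/239984

Greedy algorithm:
7/106: ceiling(106/7) = 16, use 1/16
3/848: ceiling(848/3) = 283, use 1/283
1/239984: ceiling(239984/1) = 239984, use 1/239984
Result: 7/106 = 1/16 + 1/283 + 1/239984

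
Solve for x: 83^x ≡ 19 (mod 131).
15

Baby-step giant-step with step n = ⌈√131⌉ = 12.
Baby steps 83^j mod 131 (j:value) for j=0..11: 0:1, 1:83, 2:77, 3:103, 4:34, 5:71, 6:129, 7:96, 8:108, 9:56, 10:63, 11:120.
Giant-step multiplier: 83^(-12) ≡ 83^(130-12) = 83^118 ≡ 33 (mod 131).
Giant steps γ_i = 19·33^i mod 131: γ_0=19, γ_1=103 (in table at j=3).
x = i·n + j = 1·12 + 3 = 15.
Check: 83^15 ≡ 19 (mod 131).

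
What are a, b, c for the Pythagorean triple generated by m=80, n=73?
(1071, 11680, 11729)

Euclid's formula: a = m² - n², b = 2mn, c = m² + n²
m = 80, n = 73
a = 80² - 73² = 6400 - 5329 = 1071
b = 2 × 80 × 73 = 11680
c = 80² + 73² = 6400 + 5329 = 11729
Verification: 1071² + 11680² = 1147041 + 136422400 = 137569441 = 11729² ✓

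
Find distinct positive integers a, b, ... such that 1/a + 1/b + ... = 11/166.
1/16 + 1/266 + 1/176624

Greedy algorithm:
11/166: ceiling(166/11) = 16, use 1/16
5/1328: ceiling(1328/5) = 266, use 1/266
1/176624: ceiling(176624/1) = 176624, use 1/176624
Result: 11/166 = 1/16 + 1/266 + 1/176624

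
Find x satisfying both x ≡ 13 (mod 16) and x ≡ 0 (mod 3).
45

Using Chinese Remainder Theorem:
M = 16 × 3 = 48
M1 = 3, M2 = 16
y1 = 3^(-1) mod 16 = 11
y2 = 16^(-1) mod 3 = 1
x = (13×3×11 + 0×16×1) mod 48 = 45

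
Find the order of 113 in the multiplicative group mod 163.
81

163 is prime, so ord(113) divides φ(163) = 162.
Divisors of 162: 1, 2, 3, 6, 9, 18, 27, 54, 81, 162.
Repeated squaring: 113^1 ≡ 113, 113^2 ≡ 55, 113^4 ≡ 91, 113^8 ≡ 131, 113^16 ≡ 46, 113^32 ≡ 160, 113^64 ≡ 9, 113^128 ≡ 81 (mod 163).
Test 113^d mod 163 for each divisor d in increasing order:
113^1 ≡ 113
113^2 ≡ 55
113^3 = 113^2·113^1 ≡ 21
113^6 = 113^4·113^2 ≡ 115
113^9 = 113^8·113^1 ≡ 133
113^18 = 113^16·113^2 ≡ 85
113^27 = 113^16·113^8·113^2·113^1 ≡ 58
113^54 = 113^32·113^16·113^4·113^2 ≡ 104
113^81 = 113^64·113^16·113^1 ≡ 1  ← first divisor giving 1
The order is 81.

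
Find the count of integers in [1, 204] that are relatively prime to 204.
64

204 = 2^2 × 3 × 17
φ(n) = n × ∏(1 - 1/p) for each prime p dividing n
φ(204) = 204 × (1 - 1/2) × (1 - 1/3) × (1 - 1/17) = 64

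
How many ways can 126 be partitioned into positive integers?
3519222692

p(n) counts ways to write n as a sum of positive integers (order ignored).
Euler's pentagonal recurrence: p(k) = p(k-1) + p(k-2) - p(k-5) - p(k-7) + p(k-12) + p(k-15) - ... (offsets j(3j∓1)/2, signs ++--, p(0)=1, p(<0)=0).
DP table for k = 0..125: p(0)=1, p(1)=1, p(2)=2, p(3)=3, p(4)=5, p(5)=7, p(6)=11, p(7)=15, p(8)=22, p(9)=30, p(10)=42, p(11)=56, p(12)=77, p(13)=101, p(14)=135, p(15)=176, p(16)=231, p(17)=297, p(18)=385, p(19)=490, p(20)=627, p(21)=792, p(22)=1002, p(23)=1255, p(24)=1575, p(25)=1958, p(26)=2436, p(27)=3010, p(28)=3718, p(29)=4565, p(30)=5604, p(31)=6842, p(32)=8349, p(33)=10143, p(34)=12310, p(35)=14883, p(36)=17977, p(37)=21637, p(38)=26015, p(39)=31185, p(40)=37338, p(41)=44583, p(42)=53174, p(43)=63261, p(44)=75175, p(45)=89134, p(46)=105558, p(47)=124754, p(48)=147273, p(49)=173525, p(50)=204226, p(51)=239943, p(52)=281589, p(53)=329931, p(54)=386155, p(55)=451276, p(56)=526823, p(57)=614154, p(58)=715220, p(59)=831820, p(60)=966467, p(61)=1121505, p(62)=1300156, p(63)=1505499, p(64)=1741630, p(65)=2012558, p(66)=2323520, p(67)=2679689, p(68)=3087735, p(69)=3554345, p(70)=4087968, p(71)=4697205, p(72)=5392783, p(73)=6185689, p(74)=7089500, p(75)=8118264, p(76)=9289091, p(77)=10619863, p(78)=12132164, p(79)=13848650, p(80)=15796476, p(81)=18004327, p(82)=20506255, p(83)=23338469, p(84)=26543660, p(85)=30167357, p(86)=34262962, p(87)=38887673, p(88)=44108109, p(89)=49995925, p(90)=56634173, p(91)=64112359, p(92)=72533807, p(93)=82010177, p(94)=92669720, p(95)=104651419, p(96)=118114304, p(97)=133230930, p(98)=150198136, p(99)=169229875, p(100)=190569292, p(101)=214481126, p(102)=241265379, p(103)=271248950, p(104)=304801365, p(105)=342325709, p(106)=384276336, p(107)=431149389, p(108)=483502844, p(109)=541946240, p(110)=607163746, p(111)=679903203, p(112)=761002156, p(113)=851376628, p(114)=952050665, p(115)=1064144451, p(116)=1188908248, p(117)=1327710076, p(118)=1482074143, p(119)=1653668665, p(120)=1844349560, p(121)=2056148051, p(122)=2291320912, p(123)=2552338241, p(124)=2841940500, p(125)=3163127352.
Final step: p(126) = p(125) + p(124) - p(121) - p(119) + p(114) + p(111) - p(104) - p(100) + p(91) + p(86) - p(75) - p(69) + p(56) + p(49) - p(34) - p(26) + p(9) + p(0)
= 3163127352 + 2841940500 - 2056148051 - 1653668665 + 952050665 + 679903203 - 304801365 - 190569292 + 64112359 + 34262962 - 8118264 - 3554345 + 526823 + 173525 - 12310 - 2436 + 30 + 1
= 3519222692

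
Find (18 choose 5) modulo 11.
10

Using Lucas' theorem:
Write n=18 and k=5 in base 11:
n in base 11: [1, 7]
k in base 11: [0, 5]
C(18,5) mod 11 = ∏ C(n_i, k_i) mod 11
Digit binomials (mod 11): C(1,0) = 1; C(7,5) = 21 ≡ 10
Product: 1 × 10 = 10 ≡ 10 (mod 11)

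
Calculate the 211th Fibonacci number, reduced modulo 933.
347

Matrix identity: Q^n = [[F_(n+1), F_n], [F_n, F_(n-1)]] with Q = [[1,1],[1,0]].
n = 211 = 11010011₂. Square-and-multiply, entries mod 933:
Q^1 = [[1,1],[1,0]]
Q^3 = (Q^1)²·Q = [[3,2],[2,1]]
Q^6 = (Q^3)² = [[13,8],[8,5]]
Q^13 = (Q^6)²·Q = [[377,233],[233,144]]
Q^26 = (Q^13)² = [[488,103],[103,385]]
Q^52 = (Q^26)² = [[575,351],[351,224]]
Q^105 = (Q^52)²·Q = [[4,388],[388,549]]
Q^211 = (Q^105)²·Q = [[321,347],[347,907]]
F_211 mod 933 = Q^211[0][1] = 347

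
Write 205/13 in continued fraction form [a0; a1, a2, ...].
[15; 1, 3, 3]

Euclidean algorithm steps:
205 = 15 × 13 + 10
13 = 1 × 10 + 3
10 = 3 × 3 + 1
3 = 3 × 1 + 0
Continued fraction: [15; 1, 3, 3]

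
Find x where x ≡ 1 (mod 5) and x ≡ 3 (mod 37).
151

Using Chinese Remainder Theorem:
M = 5 × 37 = 185
M1 = 37, M2 = 5
y1 = 37^(-1) mod 5 = 3
y2 = 5^(-1) mod 37 = 15
x = (1×37×3 + 3×5×15) mod 185 = 151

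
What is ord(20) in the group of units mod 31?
15

31 is prime, so ord(20) divides φ(31) = 30.
Divisors of 30: 1, 2, 3, 5, 6, 10, 15, 30.
Repeated squaring: 20^1 ≡ 20, 20^2 ≡ 28, 20^4 ≡ 9, 20^8 ≡ 19, 20^16 ≡ 20 (mod 31).
Test 20^d mod 31 for each divisor d in increasing order:
20^1 ≡ 20
20^2 ≡ 28
20^3 = 20^2·20^1 ≡ 2
20^5 = 20^4·20^1 ≡ 25
20^6 = 20^4·20^2 ≡ 4
20^10 = 20^8·20^2 ≡ 5
20^15 = 20^8·20^4·20^2·20^1 ≡ 1  ← first divisor giving 1
The order is 15.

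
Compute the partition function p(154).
60356673280

p(n) counts ways to write n as a sum of positive integers (order ignored).
Euler's pentagonal recurrence: p(k) = p(k-1) + p(k-2) - p(k-5) - p(k-7) + p(k-12) + p(k-15) - ... (offsets j(3j∓1)/2, signs ++--, p(0)=1, p(<0)=0).
DP table for k = 0..153: p(0)=1, p(1)=1, p(2)=2, p(3)=3, p(4)=5, p(5)=7, p(6)=11, p(7)=15, p(8)=22, p(9)=30, p(10)=42, p(11)=56, p(12)=77, p(13)=101, p(14)=135, p(15)=176, p(16)=231, p(17)=297, p(18)=385, p(19)=490, p(20)=627, p(21)=792, p(22)=1002, p(23)=1255, p(24)=1575, p(25)=1958, p(26)=2436, p(27)=3010, p(28)=3718, p(29)=4565, p(30)=5604, p(31)=6842, p(32)=8349, p(33)=10143, p(34)=12310, p(35)=14883, p(36)=17977, p(37)=21637, p(38)=26015, p(39)=31185, p(40)=37338, p(41)=44583, p(42)=53174, p(43)=63261, p(44)=75175, p(45)=89134, p(46)=105558, p(47)=124754, p(48)=147273, p(49)=173525, p(50)=204226, p(51)=239943, p(52)=281589, p(53)=329931, p(54)=386155, p(55)=451276, p(56)=526823, p(57)=614154, p(58)=715220, p(59)=831820, p(60)=966467, p(61)=1121505, p(62)=1300156, p(63)=1505499, p(64)=1741630, p(65)=2012558, p(66)=2323520, p(67)=2679689, p(68)=3087735, p(69)=3554345, p(70)=4087968, p(71)=4697205, p(72)=5392783, p(73)=6185689, p(74)=7089500, p(75)=8118264, p(76)=9289091, p(77)=10619863, p(78)=12132164, p(79)=13848650, p(80)=15796476, p(81)=18004327, p(82)=20506255, p(83)=23338469, p(84)=26543660, p(85)=30167357, p(86)=34262962, p(87)=38887673, p(88)=44108109, p(89)=49995925, p(90)=56634173, p(91)=64112359, p(92)=72533807, p(93)=82010177, p(94)=92669720, p(95)=104651419, p(96)=118114304, p(97)=133230930, p(98)=150198136, p(99)=169229875, p(100)=190569292, p(101)=214481126, p(102)=241265379, p(103)=271248950, p(104)=304801365, p(105)=342325709, p(106)=384276336, p(107)=431149389, p(108)=483502844, p(109)=541946240, p(110)=607163746, p(111)=679903203, p(112)=761002156, p(113)=851376628, p(114)=952050665, p(115)=1064144451, p(116)=1188908248, p(117)=1327710076, p(118)=1482074143, p(119)=1653668665, p(120)=1844349560, p(121)=2056148051, p(122)=2291320912, p(123)=2552338241, p(124)=2841940500, p(125)=3163127352, p(126)=3519222692, p(127)=3913864295, p(128)=4351078600, p(129)=4835271870, p(130)=5371315400, p(131)=5964539504, p(132)=6620830889, p(133)=7346629512, p(134)=8149040695, p(135)=9035836076, p(136)=10015581680, p(137)=11097645016, p(138)=12292341831, p(139)=13610949895, p(140)=15065878135, p(141)=16670689208, p(142)=18440293320, p(143)=20390982757, p(144)=22540654445, p(145)=24908858009, p(146)=27517052599, p(147)=30388671978, p(148)=33549419497, p(149)=37027355200, p(150)=40853235313, p(151)=45060624582, p(152)=49686288421, p(153)=54770336324.
Final step: p(154) = p(153) + p(152) - p(149) - p(147) + p(142) + p(139) - p(132) - p(128) + p(119) + p(114) - p(103) - p(97) + p(84) + p(77) - p(62) - p(54) + p(37) + p(28) - p(9)
= 54770336324 + 49686288421 - 37027355200 - 30388671978 + 18440293320 + 13610949895 - 6620830889 - 4351078600 + 1653668665 + 952050665 - 271248950 - 133230930 + 26543660 + 10619863 - 1300156 - 386155 + 21637 + 3718 - 30
= 60356673280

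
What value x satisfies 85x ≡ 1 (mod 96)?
61

gcd(85, 96) = 1, so the inverse exists.
Extended Euclidean algorithm on (96, 85):
96 = 1 × 85 + 11  ⟹  11 = (1)·96 + (-1)·85
85 = 7 × 11 + 8  ⟹  8 = (-7)·96 + (8)·85
11 = 1 × 8 + 3  ⟹  3 = (8)·96 + (-9)·85
8 = 2 × 3 + 2  ⟹  2 = (-23)·96 + (26)·85
3 = 1 × 2 + 1  ⟹  1 = (31)·96 + (-35)·85
So (-35)·85 ≡ 1 (mod 96), i.e. 85^(-1) ≡ -35 ≡ 61 (mod 96).
Check: 85 × 61 = 5185 ≡ 1 (mod 96)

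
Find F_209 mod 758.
349

Matrix identity: Q^n = [[F_(n+1), F_n], [F_n, F_(n-1)]] with Q = [[1,1],[1,0]].
n = 209 = 11010001₂. Square-and-multiply, entries mod 758:
Q^1 = [[1,1],[1,0]]
Q^3 = (Q^1)²·Q = [[3,2],[2,1]]
Q^6 = (Q^3)² = [[13,8],[8,5]]
Q^13 = (Q^6)²·Q = [[377,233],[233,144]]
Q^26 = (Q^13)² = [[96,113],[113,741]]
Q^52 = (Q^26)² = [[3,589],[589,172]]
Q^104 = (Q^52)² = [[524,745],[745,537]]
Q^209 = (Q^104)²·Q = [[200,349],[349,609]]
F_209 mod 758 = Q^209[0][1] = 349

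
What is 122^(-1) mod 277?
193

gcd(122, 277) = 1, so the inverse exists.
Extended Euclidean algorithm on (277, 122):
277 = 2 × 122 + 33  ⟹  33 = (1)·277 + (-2)·122
122 = 3 × 33 + 23  ⟹  23 = (-3)·277 + (7)·122
33 = 1 × 23 + 10  ⟹  10 = (4)·277 + (-9)·122
23 = 2 × 10 + 3  ⟹  3 = (-11)·277 + (25)·122
10 = 3 × 3 + 1  ⟹  1 = (37)·277 + (-84)·122
So (-84)·122 ≡ 1 (mod 277), i.e. 122^(-1) ≡ -84 ≡ 193 (mod 277).
Check: 122 × 193 = 23546 ≡ 1 (mod 277)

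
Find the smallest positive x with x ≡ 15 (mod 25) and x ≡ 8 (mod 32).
40

Using Chinese Remainder Theorem:
M = 25 × 32 = 800
M1 = 32, M2 = 25
y1 = 32^(-1) mod 25 = 18
y2 = 25^(-1) mod 32 = 9
x = (15×32×18 + 8×25×9) mod 800 = 40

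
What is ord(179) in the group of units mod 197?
196

197 is prime, so ord(179) divides φ(197) = 196.
Divisors of 196: 1, 2, 4, 7, 14, 28, 49, 98, 196.
Repeated squaring: 179^1 ≡ 179, 179^2 ≡ 127, 179^4 ≡ 172, 179^8 ≡ 34, 179^16 ≡ 171, 179^32 ≡ 85, 179^64 ≡ 133, 179^128 ≡ 156 (mod 197).
Test 179^d mod 197 for each divisor d in increasing order:
179^1 ≡ 179
179^2 ≡ 127
179^4 ≡ 172
179^7 = 179^4·179^2·179^1 ≡ 20
179^14 = 179^8·179^4·179^2 ≡ 6
179^28 = 179^16·179^8·179^4 ≡ 36
179^49 = 179^32·179^16·179^1 ≡ 183
179^98 = 179^64·179^32·179^2 ≡ 196
179^196 = 179^128·179^64·179^4 ≡ 1  ← first divisor giving 1
The order is 196.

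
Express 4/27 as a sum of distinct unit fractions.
1/7 + 1/189

Greedy algorithm:
4/27: ceiling(27/4) = 7, use 1/7
1/189: ceiling(189/1) = 189, use 1/189
Result: 4/27 = 1/7 + 1/189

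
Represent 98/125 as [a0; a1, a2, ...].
[0; 1, 3, 1, 1, 1, 2, 3]

Euclidean algorithm steps:
98 = 0 × 125 + 98
125 = 1 × 98 + 27
98 = 3 × 27 + 17
27 = 1 × 17 + 10
17 = 1 × 10 + 7
10 = 1 × 7 + 3
7 = 2 × 3 + 1
3 = 3 × 1 + 0
Continued fraction: [0; 1, 3, 1, 1, 1, 2, 3]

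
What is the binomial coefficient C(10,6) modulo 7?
0

Using Lucas' theorem:
Write n=10 and k=6 in base 7:
n in base 7: [1, 3]
k in base 7: [0, 6]
C(10,6) mod 7 = ∏ C(n_i, k_i) mod 7
Digit binomials (mod 7): C(1,0) = 1; C(3,6) = 0 (k_i > n_i)
Product: 1 × 0 = 0 ≡ 0 (mod 7)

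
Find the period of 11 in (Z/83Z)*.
41

83 is prime, so ord(11) divides φ(83) = 82.
Divisors of 82: 1, 2, 41, 82.
Repeated squaring: 11^1 ≡ 11, 11^2 ≡ 38, 11^4 ≡ 33, 11^8 ≡ 10, 11^16 ≡ 17, 11^32 ≡ 40, 11^64 ≡ 23 (mod 83).
Test 11^d mod 83 for each divisor d in increasing order:
11^1 ≡ 11
11^2 ≡ 38
11^41 = 11^32·11^8·11^1 ≡ 1  ← first divisor giving 1
The order is 41.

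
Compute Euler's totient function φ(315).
144

315 = 3^2 × 5 × 7
φ(n) = n × ∏(1 - 1/p) for each prime p dividing n
φ(315) = 315 × (1 - 1/3) × (1 - 1/5) × (1 - 1/7) = 144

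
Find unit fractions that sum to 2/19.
1/10 + 1/190

Greedy algorithm:
2/19: ceiling(19/2) = 10, use 1/10
1/190: ceiling(190/1) = 190, use 1/190
Result: 2/19 = 1/10 + 1/190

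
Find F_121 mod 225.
46

Matrix identity: Q^n = [[F_(n+1), F_n], [F_n, F_(n-1)]] with Q = [[1,1],[1,0]].
n = 121 = 1111001₂. Square-and-multiply, entries mod 225:
Q^1 = [[1,1],[1,0]]
Q^3 = (Q^1)²·Q = [[3,2],[2,1]]
Q^7 = (Q^3)²·Q = [[21,13],[13,8]]
Q^15 = (Q^7)²·Q = [[87,160],[160,152]]
Q^30 = (Q^15)² = [[94,215],[215,104]]
Q^60 = (Q^30)² = [[161,45],[45,116]]
Q^121 = (Q^60)²·Q = [[136,46],[46,90]]
F_121 mod 225 = Q^121[0][1] = 46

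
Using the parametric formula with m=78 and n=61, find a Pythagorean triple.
(2363, 9516, 9805)

Euclid's formula: a = m² - n², b = 2mn, c = m² + n²
m = 78, n = 61
a = 78² - 61² = 6084 - 3721 = 2363
b = 2 × 78 × 61 = 9516
c = 78² + 61² = 6084 + 3721 = 9805
Verification: 2363² + 9516² = 5583769 + 90554256 = 96138025 = 9805² ✓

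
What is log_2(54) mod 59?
35

Baby-step giant-step with step n = ⌈√59⌉ = 8.
Baby steps 2^j mod 59 (j:value) for j=0..7: 0:1, 1:2, 2:4, 3:8, 4:16, 5:32, 6:5, 7:10.
Giant-step multiplier: 2^(-8) ≡ 2^(58-8) = 2^50 ≡ 3 (mod 59).
Giant steps γ_i = 54·3^i mod 59: γ_0=54, γ_1=44, γ_2=14, γ_3=42, γ_4=8 (in table at j=3).
x = i·n + j = 4·8 + 3 = 35.
Check: 2^35 ≡ 54 (mod 59).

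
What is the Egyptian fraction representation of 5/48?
1/10 + 1/240

Greedy algorithm:
5/48: ceiling(48/5) = 10, use 1/10
1/240: ceiling(240/1) = 240, use 1/240
Result: 5/48 = 1/10 + 1/240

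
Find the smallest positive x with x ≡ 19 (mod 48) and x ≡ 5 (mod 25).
355

Using Chinese Remainder Theorem:
M = 48 × 25 = 1200
M1 = 25, M2 = 48
y1 = 25^(-1) mod 48 = 25
y2 = 48^(-1) mod 25 = 12
x = (19×25×25 + 5×48×12) mod 1200 = 355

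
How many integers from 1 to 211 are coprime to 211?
210

211 = 211
φ(n) = n × ∏(1 - 1/p) for each prime p dividing n
φ(211) = 211 × (1 - 1/211) = 210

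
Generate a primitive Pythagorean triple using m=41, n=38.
(237, 3116, 3125)

Euclid's formula: a = m² - n², b = 2mn, c = m² + n²
m = 41, n = 38
a = 41² - 38² = 1681 - 1444 = 237
b = 2 × 41 × 38 = 3116
c = 41² + 38² = 1681 + 1444 = 3125
Verification: 237² + 3116² = 56169 + 9709456 = 9765625 = 3125² ✓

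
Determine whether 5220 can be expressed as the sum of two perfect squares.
6² + 72² (a=6, b=72)

Factorization: 5220 = 2^2 × 3^2 × 5 × 29
By Fermat: n is sum of two squares iff every prime p ≡ 3 (mod 4) appears to even power.
All primes ≡ 3 (mod 4) appear to even power.
Search a = 0, 1, 2, … for 5220 - a² a perfect square: first hit at a = 6: 5220 - 36 = 5184 = 72².
5220 = 6² + 72² = 36 + 5184 ✓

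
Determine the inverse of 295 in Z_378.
337

gcd(295, 378) = 1, so the inverse exists.
Extended Euclidean algorithm on (378, 295):
378 = 1 × 295 + 83  ⟹  83 = (1)·378 + (-1)·295
295 = 3 × 83 + 46  ⟹  46 = (-3)·378 + (4)·295
83 = 1 × 46 + 37  ⟹  37 = (4)·378 + (-5)·295
46 = 1 × 37 + 9  ⟹  9 = (-7)·378 + (9)·295
37 = 4 × 9 + 1  ⟹  1 = (32)·378 + (-41)·295
So (-41)·295 ≡ 1 (mod 378), i.e. 295^(-1) ≡ -41 ≡ 337 (mod 378).
Check: 295 × 337 = 99415 ≡ 1 (mod 378)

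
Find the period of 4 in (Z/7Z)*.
3

7 is prime, so ord(4) divides φ(7) = 6.
Divisors of 6: 1, 2, 3, 6.
Repeated squaring: 4^1 ≡ 4, 4^2 ≡ 2, 4^4 ≡ 4 (mod 7).
Test 4^d mod 7 for each divisor d in increasing order:
4^1 ≡ 4
4^2 ≡ 2
4^3 = 4^2·4^1 ≡ 1  ← first divisor giving 1
The order is 3.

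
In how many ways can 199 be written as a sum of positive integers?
3646072432125

p(n) counts ways to write n as a sum of positive integers (order ignored).
Euler's pentagonal recurrence: p(k) = p(k-1) + p(k-2) - p(k-5) - p(k-7) + p(k-12) + p(k-15) - ... (offsets j(3j∓1)/2, signs ++--, p(0)=1, p(<0)=0).
DP table for k = 0..198: p(0)=1, p(1)=1, p(2)=2, p(3)=3, p(4)=5, p(5)=7, p(6)=11, p(7)=15, p(8)=22, p(9)=30, p(10)=42, p(11)=56, p(12)=77, p(13)=101, p(14)=135, p(15)=176, p(16)=231, p(17)=297, p(18)=385, p(19)=490, p(20)=627, p(21)=792, p(22)=1002, p(23)=1255, p(24)=1575, p(25)=1958, p(26)=2436, p(27)=3010, p(28)=3718, p(29)=4565, p(30)=5604, p(31)=6842, p(32)=8349, p(33)=10143, p(34)=12310, p(35)=14883, p(36)=17977, p(37)=21637, p(38)=26015, p(39)=31185, p(40)=37338, p(41)=44583, p(42)=53174, p(43)=63261, p(44)=75175, p(45)=89134, p(46)=105558, p(47)=124754, p(48)=147273, p(49)=173525, p(50)=204226, p(51)=239943, p(52)=281589, p(53)=329931, p(54)=386155, p(55)=451276, p(56)=526823, p(57)=614154, p(58)=715220, p(59)=831820, p(60)=966467, p(61)=1121505, p(62)=1300156, p(63)=1505499, p(64)=1741630, p(65)=2012558, p(66)=2323520, p(67)=2679689, p(68)=3087735, p(69)=3554345, p(70)=4087968, p(71)=4697205, p(72)=5392783, p(73)=6185689, p(74)=7089500, p(75)=8118264, p(76)=9289091, p(77)=10619863, p(78)=12132164, p(79)=13848650, p(80)=15796476, p(81)=18004327, p(82)=20506255, p(83)=23338469, p(84)=26543660, p(85)=30167357, p(86)=34262962, p(87)=38887673, p(88)=44108109, p(89)=49995925, p(90)=56634173, p(91)=64112359, p(92)=72533807, p(93)=82010177, p(94)=92669720, p(95)=104651419, p(96)=118114304, p(97)=133230930, p(98)=150198136, p(99)=169229875, p(100)=190569292, p(101)=214481126, p(102)=241265379, p(103)=271248950, p(104)=304801365, p(105)=342325709, p(106)=384276336, p(107)=431149389, p(108)=483502844, p(109)=541946240, p(110)=607163746, p(111)=679903203, p(112)=761002156, p(113)=851376628, p(114)=952050665, p(115)=1064144451, p(116)=1188908248, p(117)=1327710076, p(118)=1482074143, p(119)=1653668665, p(120)=1844349560, p(121)=2056148051, p(122)=2291320912, p(123)=2552338241, p(124)=2841940500, p(125)=3163127352, p(126)=3519222692, p(127)=3913864295, p(128)=4351078600, p(129)=4835271870, p(130)=5371315400, p(131)=5964539504, p(132)=6620830889, p(133)=7346629512, p(134)=8149040695, p(135)=9035836076, p(136)=10015581680, p(137)=11097645016, p(138)=12292341831, p(139)=13610949895, p(140)=15065878135, p(141)=16670689208, p(142)=18440293320, p(143)=20390982757, p(144)=22540654445, p(145)=24908858009, p(146)=27517052599, p(147)=30388671978, p(148)=33549419497, p(149)=37027355200, p(150)=40853235313, p(151)=45060624582, p(152)=49686288421, p(153)=54770336324, p(154)=60356673280, p(155)=66493182097, p(156)=73232243759, p(157)=80630964769, p(158)=88751778802, p(159)=97662728555, p(160)=107438159466, p(161)=118159068427, p(162)=129913904637, p(163)=142798995930, p(164)=156919475295, p(165)=172389800255, p(166)=189334822579, p(167)=207890420102, p(168)=228204732751, p(169)=250438925115, p(170)=274768617130, p(171)=301384802048, p(172)=330495499613, p(173)=362326859895, p(174)=397125074750, p(175)=435157697830, p(176)=476715857290, p(177)=522115831195, p(178)=571701605655, p(179)=625846753120, p(180)=684957390936, p(181)=749474411781, p(182)=819876908323, p(183)=896684817527, p(184)=980462880430, p(185)=1071823774337, p(186)=1171432692373, p(187)=1280011042268, p(188)=1398341745571, p(189)=1527273599625, p(190)=1667727404093, p(191)=1820701100652, p(192)=1987276856363, p(193)=2168627105469, p(194)=2366022741845, p(195)=2580840212973, p(196)=2814570987591, p(197)=3068829878530, p(198)=3345365983698.
Final step: p(199) = p(198) + p(197) - p(194) - p(192) + p(187) + p(184) - p(177) - p(173) + p(164) + p(159) - p(148) - p(142) + p(129) + p(122) - p(107) - p(99) + p(82) + p(73) - p(54) - p(44) + p(23) + p(12)
= 3345365983698 + 3068829878530 - 2366022741845 - 1987276856363 + 1280011042268 + 980462880430 - 522115831195 - 362326859895 + 156919475295 + 97662728555 - 33549419497 - 18440293320 + 4835271870 + 2291320912 - 431149389 - 169229875 + 20506255 + 6185689 - 386155 - 75175 + 1255 + 77
= 3646072432125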